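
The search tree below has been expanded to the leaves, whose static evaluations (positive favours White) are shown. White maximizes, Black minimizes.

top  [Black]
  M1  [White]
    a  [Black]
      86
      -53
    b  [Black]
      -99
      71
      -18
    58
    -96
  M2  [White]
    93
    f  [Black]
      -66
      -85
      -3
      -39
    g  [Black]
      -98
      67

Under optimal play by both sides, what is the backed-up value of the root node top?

58

a (Black): min(86, -53) = -53
b (Black): min(-99, 71, -18) = -99
M1 (White): max(-53, -99, 58, -96) = 58
f (Black): min(-66, -85, -3, -39) = -85
g (Black): min(-98, 67) = -98
M2 (White): max(93, -85, -98) = 93
top (Black): min(58, 93) = 58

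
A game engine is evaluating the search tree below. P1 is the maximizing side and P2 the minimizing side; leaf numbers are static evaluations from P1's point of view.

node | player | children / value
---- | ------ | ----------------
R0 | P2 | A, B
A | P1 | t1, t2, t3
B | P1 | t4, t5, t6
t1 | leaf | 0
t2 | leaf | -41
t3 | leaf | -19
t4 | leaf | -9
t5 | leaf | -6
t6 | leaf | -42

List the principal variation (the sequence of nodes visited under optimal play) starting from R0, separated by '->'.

A (P1): max(0, -41, -19) = 0
B (P1): max(-9, -6, -42) = -6
R0 (P2): min(0, -6) = -6
At R0, P2 picks B (lowest: -6).
At B, P1 picks t5 (highest: -6).
Terminal value -6.

R0 -> B -> t5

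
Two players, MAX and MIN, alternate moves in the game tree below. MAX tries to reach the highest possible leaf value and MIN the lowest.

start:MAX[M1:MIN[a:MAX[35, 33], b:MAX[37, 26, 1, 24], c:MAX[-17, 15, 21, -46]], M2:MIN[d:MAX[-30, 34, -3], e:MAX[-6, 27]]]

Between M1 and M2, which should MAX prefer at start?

M2

a (MAX): max(35, 33) = 35
b (MAX): max(37, 26, 1, 24) = 37
c (MAX): max(-17, 15, 21, -46) = 21
M1 (MIN): min(35, 37, 21) = 21
d (MAX): max(-30, 34, -3) = 34
e (MAX): max(-6, 27) = 27
M2 (MIN): min(34, 27) = 27
MAX prefers the higher value; M1=21, M2=27. M2 is better since 27 > 21.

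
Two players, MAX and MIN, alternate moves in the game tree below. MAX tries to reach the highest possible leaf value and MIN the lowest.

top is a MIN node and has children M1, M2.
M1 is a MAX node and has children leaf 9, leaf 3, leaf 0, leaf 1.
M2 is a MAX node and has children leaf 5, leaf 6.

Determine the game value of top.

6

M1 (MAX): max(9, 3, 0, 1) = 9
M2 (MAX): max(5, 6) = 6
top (MIN): min(9, 6) = 6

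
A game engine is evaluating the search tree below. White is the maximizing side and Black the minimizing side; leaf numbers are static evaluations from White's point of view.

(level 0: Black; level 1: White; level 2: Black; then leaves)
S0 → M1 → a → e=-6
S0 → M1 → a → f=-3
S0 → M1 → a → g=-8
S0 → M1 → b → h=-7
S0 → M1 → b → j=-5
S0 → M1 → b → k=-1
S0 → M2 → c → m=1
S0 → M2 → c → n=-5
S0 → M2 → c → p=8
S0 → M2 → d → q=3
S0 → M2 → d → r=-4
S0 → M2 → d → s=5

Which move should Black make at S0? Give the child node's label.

M1

a (Black): min(-6, -3, -8) = -8
b (Black): min(-7, -5, -1) = -7
M1 (White): max(-8, -7) = -7
c (Black): min(1, -5, 8) = -5
d (Black): min(3, -4, 5) = -4
M2 (White): max(-5, -4) = -4
S0 (Black): min(-7, -4) = -7
Black at S0 wants the lowest of {M1=-7, M2=-4}, so chooses M1.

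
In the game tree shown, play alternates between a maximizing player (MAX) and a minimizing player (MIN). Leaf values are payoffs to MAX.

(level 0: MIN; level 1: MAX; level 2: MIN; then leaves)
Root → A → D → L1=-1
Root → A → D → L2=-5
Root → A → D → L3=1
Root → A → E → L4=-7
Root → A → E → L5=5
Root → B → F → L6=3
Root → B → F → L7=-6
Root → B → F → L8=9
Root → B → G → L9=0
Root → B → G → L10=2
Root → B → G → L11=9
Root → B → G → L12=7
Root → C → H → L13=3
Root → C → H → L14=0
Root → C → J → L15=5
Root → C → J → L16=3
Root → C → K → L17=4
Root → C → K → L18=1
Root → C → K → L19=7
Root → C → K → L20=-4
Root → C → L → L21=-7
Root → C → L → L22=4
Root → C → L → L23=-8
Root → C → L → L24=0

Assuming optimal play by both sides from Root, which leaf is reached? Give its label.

L2

D (MIN): min(-1, -5, 1) = -5
E (MIN): min(-7, 5) = -7
A (MAX): max(-5, -7) = -5
F (MIN): min(3, -6, 9) = -6
G (MIN): min(0, 2, 9, 7) = 0
B (MAX): max(-6, 0) = 0
H (MIN): min(3, 0) = 0
J (MIN): min(5, 3) = 3
K (MIN): min(4, 1, 7, -4) = -4
L (MIN): min(-7, 4, -8, 0) = -8
C (MAX): max(0, 3, -4, -8) = 3
Root (MIN): min(-5, 0, 3) = -5
At Root, MIN picks A (lowest: -5).
At A, MAX picks D (highest: -5).
At D, MIN picks L2 (lowest: -5).
Terminal value -5.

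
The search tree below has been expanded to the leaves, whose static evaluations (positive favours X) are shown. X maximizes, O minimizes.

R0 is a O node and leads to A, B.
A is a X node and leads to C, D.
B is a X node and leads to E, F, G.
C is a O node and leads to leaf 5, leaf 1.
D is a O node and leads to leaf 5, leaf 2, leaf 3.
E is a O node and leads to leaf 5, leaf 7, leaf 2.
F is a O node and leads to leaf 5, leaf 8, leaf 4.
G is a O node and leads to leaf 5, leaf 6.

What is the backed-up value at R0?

2

C (O): min(5, 1) = 1
D (O): min(5, 2, 3) = 2
A (X): max(1, 2) = 2
E (O): min(5, 7, 2) = 2
F (O): min(5, 8, 4) = 4
G (O): min(5, 6) = 5
B (X): max(2, 4, 5) = 5
R0 (O): min(2, 5) = 2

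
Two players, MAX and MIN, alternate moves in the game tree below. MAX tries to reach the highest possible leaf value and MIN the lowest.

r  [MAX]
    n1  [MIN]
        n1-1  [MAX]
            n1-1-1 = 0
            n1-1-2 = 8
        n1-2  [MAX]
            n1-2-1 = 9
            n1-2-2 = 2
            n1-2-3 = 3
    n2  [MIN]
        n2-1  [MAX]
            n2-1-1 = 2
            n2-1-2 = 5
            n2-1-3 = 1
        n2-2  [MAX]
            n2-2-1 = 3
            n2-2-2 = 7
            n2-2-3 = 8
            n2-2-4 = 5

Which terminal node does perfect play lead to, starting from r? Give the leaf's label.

n1-1 (MAX): max(0, 8) = 8
n1-2 (MAX): max(9, 2, 3) = 9
n1 (MIN): min(8, 9) = 8
n2-1 (MAX): max(2, 5, 1) = 5
n2-2 (MAX): max(3, 7, 8, 5) = 8
n2 (MIN): min(5, 8) = 5
r (MAX): max(8, 5) = 8
At r, MAX picks n1 (highest: 8).
At n1, MIN picks n1-1 (lowest: 8).
At n1-1, MAX picks n1-1-2 (highest: 8).
Terminal value 8.

n1-1-2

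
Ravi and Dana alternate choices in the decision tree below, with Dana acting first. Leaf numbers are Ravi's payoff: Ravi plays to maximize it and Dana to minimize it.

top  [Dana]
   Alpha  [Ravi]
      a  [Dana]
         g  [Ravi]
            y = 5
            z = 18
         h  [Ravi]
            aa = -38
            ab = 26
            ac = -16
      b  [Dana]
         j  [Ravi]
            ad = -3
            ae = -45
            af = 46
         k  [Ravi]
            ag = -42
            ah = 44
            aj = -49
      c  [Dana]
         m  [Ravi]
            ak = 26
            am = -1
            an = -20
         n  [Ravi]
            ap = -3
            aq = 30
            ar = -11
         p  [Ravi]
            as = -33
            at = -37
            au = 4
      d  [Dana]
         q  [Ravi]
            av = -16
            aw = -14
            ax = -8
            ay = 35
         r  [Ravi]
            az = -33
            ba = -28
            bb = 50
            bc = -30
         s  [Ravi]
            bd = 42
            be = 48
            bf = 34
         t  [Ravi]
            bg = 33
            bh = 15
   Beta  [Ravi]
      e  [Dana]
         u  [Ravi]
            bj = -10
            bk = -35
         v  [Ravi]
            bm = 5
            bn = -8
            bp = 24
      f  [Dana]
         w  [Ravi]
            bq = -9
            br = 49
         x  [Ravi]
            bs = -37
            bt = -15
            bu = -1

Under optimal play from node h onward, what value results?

26

h (Ravi): max(-38, 26, -16) = 26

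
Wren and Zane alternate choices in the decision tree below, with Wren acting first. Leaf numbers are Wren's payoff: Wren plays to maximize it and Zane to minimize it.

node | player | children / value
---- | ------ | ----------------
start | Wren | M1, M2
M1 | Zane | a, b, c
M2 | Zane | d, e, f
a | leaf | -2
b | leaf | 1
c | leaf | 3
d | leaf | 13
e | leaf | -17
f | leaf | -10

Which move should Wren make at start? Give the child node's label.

M1 (Zane): min(-2, 1, 3) = -2
M2 (Zane): min(13, -17, -10) = -17
start (Wren): max(-2, -17) = -2
Wren at start wants the highest of {M1=-2, M2=-17}, so chooses M1.

M1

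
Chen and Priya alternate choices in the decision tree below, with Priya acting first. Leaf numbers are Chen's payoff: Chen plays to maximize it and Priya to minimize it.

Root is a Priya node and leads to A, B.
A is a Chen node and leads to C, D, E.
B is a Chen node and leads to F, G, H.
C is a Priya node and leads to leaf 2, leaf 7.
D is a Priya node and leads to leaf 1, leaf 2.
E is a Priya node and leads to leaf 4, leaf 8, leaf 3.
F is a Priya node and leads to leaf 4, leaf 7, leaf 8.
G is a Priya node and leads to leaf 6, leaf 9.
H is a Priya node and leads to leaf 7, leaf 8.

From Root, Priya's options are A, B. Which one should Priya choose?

C (Priya): min(2, 7) = 2
D (Priya): min(1, 2) = 1
E (Priya): min(4, 8, 3) = 3
A (Chen): max(2, 1, 3) = 3
F (Priya): min(4, 7, 8) = 4
G (Priya): min(6, 9) = 6
H (Priya): min(7, 8) = 7
B (Chen): max(4, 6, 7) = 7
Root (Priya): min(3, 7) = 3
Priya at Root wants the lowest of {A=3, B=7}, so chooses A.

A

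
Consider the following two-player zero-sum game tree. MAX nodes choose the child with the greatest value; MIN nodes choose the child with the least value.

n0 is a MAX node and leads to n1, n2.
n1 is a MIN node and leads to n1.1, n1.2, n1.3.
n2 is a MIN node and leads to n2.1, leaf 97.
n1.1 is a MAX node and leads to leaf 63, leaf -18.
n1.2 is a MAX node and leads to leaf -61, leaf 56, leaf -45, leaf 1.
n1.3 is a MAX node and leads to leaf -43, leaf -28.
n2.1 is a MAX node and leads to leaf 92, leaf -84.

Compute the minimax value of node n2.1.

n2.1 (MAX): max(92, -84) = 92

92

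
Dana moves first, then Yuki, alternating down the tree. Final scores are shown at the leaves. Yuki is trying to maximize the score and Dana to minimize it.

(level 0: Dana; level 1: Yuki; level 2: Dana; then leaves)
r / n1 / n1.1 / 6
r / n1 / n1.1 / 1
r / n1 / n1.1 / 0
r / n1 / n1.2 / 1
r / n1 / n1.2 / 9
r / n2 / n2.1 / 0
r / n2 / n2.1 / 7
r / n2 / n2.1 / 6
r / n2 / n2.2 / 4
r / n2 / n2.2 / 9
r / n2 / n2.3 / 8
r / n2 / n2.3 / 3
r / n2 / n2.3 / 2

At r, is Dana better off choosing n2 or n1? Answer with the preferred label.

n1

n2.1 (Dana): min(0, 7, 6) = 0
n2.2 (Dana): min(4, 9) = 4
n2.3 (Dana): min(8, 3, 2) = 2
n2 (Yuki): max(0, 4, 2) = 4
n1.1 (Dana): min(6, 1, 0) = 0
n1.2 (Dana): min(1, 9) = 1
n1 (Yuki): max(0, 1) = 1
Dana prefers the lower value; n2=4, n1=1. n1 is better since 1 < 4.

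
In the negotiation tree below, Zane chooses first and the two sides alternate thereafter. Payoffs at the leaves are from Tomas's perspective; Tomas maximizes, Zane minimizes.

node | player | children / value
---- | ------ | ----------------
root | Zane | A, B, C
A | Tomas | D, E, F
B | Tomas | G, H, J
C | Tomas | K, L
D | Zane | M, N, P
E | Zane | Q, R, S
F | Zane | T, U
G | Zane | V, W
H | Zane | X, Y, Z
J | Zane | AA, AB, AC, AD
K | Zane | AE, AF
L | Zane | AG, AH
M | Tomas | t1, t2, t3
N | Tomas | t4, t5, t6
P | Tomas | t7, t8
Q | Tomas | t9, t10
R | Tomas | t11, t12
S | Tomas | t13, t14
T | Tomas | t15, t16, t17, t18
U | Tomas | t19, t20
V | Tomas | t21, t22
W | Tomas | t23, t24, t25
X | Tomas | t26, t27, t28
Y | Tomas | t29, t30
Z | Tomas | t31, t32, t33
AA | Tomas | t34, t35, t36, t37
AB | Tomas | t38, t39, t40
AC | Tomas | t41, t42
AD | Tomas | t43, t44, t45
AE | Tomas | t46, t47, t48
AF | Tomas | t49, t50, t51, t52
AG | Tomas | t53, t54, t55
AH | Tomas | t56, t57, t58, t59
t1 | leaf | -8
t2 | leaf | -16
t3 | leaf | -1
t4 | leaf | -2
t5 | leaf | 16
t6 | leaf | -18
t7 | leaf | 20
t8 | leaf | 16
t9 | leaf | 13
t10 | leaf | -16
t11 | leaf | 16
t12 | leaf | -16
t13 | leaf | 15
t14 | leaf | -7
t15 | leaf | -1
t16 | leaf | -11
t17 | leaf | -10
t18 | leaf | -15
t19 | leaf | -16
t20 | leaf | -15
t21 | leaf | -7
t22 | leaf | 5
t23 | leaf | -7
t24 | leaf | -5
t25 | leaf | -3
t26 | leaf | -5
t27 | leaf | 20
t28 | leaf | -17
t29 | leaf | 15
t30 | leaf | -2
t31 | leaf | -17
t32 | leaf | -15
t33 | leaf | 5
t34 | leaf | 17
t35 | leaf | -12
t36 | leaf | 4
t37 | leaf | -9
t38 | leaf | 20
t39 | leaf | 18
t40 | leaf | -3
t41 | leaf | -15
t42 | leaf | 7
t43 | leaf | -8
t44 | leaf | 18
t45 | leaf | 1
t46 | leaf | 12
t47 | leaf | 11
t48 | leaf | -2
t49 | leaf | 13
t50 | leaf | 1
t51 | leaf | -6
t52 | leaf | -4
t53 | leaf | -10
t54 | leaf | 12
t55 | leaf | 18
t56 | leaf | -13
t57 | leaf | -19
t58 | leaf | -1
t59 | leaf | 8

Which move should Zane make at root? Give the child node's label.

B

M (Tomas): max(-8, -16, -1) = -1
N (Tomas): max(-2, 16, -18) = 16
P (Tomas): max(20, 16) = 20
D (Zane): min(-1, 16, 20) = -1
Q (Tomas): max(13, -16) = 13
R (Tomas): max(16, -16) = 16
S (Tomas): max(15, -7) = 15
E (Zane): min(13, 16, 15) = 13
T (Tomas): max(-1, -11, -10, -15) = -1
U (Tomas): max(-16, -15) = -15
F (Zane): min(-1, -15) = -15
A (Tomas): max(-1, 13, -15) = 13
V (Tomas): max(-7, 5) = 5
W (Tomas): max(-7, -5, -3) = -3
G (Zane): min(5, -3) = -3
X (Tomas): max(-5, 20, -17) = 20
Y (Tomas): max(15, -2) = 15
Z (Tomas): max(-17, -15, 5) = 5
H (Zane): min(20, 15, 5) = 5
AA (Tomas): max(17, -12, 4, -9) = 17
AB (Tomas): max(20, 18, -3) = 20
AC (Tomas): max(-15, 7) = 7
AD (Tomas): max(-8, 18, 1) = 18
J (Zane): min(17, 20, 7, 18) = 7
B (Tomas): max(-3, 5, 7) = 7
AE (Tomas): max(12, 11, -2) = 12
AF (Tomas): max(13, 1, -6, -4) = 13
K (Zane): min(12, 13) = 12
AG (Tomas): max(-10, 12, 18) = 18
AH (Tomas): max(-13, -19, -1, 8) = 8
L (Zane): min(18, 8) = 8
C (Tomas): max(12, 8) = 12
root (Zane): min(13, 7, 12) = 7
Zane at root wants the lowest of {A=13, B=7, C=12}, so chooses B.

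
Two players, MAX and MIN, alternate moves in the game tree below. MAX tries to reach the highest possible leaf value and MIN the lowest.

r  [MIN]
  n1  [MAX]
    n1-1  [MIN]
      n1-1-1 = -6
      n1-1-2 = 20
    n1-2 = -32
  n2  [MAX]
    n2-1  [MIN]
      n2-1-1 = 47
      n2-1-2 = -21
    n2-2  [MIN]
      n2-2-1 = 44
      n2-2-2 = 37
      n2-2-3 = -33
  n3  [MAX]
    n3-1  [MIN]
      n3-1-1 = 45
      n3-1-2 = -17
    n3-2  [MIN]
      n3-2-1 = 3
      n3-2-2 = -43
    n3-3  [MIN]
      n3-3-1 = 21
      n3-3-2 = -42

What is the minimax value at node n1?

n1-1 (MIN): min(-6, 20) = -6
n1 (MAX): max(-6, -32) = -6

-6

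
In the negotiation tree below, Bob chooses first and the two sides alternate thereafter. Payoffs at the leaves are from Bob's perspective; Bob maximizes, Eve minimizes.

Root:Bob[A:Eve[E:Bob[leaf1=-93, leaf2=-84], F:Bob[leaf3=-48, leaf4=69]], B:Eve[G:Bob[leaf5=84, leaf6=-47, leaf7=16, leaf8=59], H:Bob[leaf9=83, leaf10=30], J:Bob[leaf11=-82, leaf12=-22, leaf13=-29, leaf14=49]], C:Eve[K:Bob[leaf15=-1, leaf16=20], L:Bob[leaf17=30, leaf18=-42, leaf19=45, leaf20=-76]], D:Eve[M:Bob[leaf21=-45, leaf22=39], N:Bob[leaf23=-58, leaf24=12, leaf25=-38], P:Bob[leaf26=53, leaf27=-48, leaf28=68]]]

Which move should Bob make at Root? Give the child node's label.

E (Bob): max(-93, -84) = -84
F (Bob): max(-48, 69) = 69
A (Eve): min(-84, 69) = -84
G (Bob): max(84, -47, 16, 59) = 84
H (Bob): max(83, 30) = 83
J (Bob): max(-82, -22, -29, 49) = 49
B (Eve): min(84, 83, 49) = 49
K (Bob): max(-1, 20) = 20
L (Bob): max(30, -42, 45, -76) = 45
C (Eve): min(20, 45) = 20
M (Bob): max(-45, 39) = 39
N (Bob): max(-58, 12, -38) = 12
P (Bob): max(53, -48, 68) = 68
D (Eve): min(39, 12, 68) = 12
Root (Bob): max(-84, 49, 20, 12) = 49
Bob at Root wants the highest of {A=-84, B=49, C=20, D=12}, so chooses B.

B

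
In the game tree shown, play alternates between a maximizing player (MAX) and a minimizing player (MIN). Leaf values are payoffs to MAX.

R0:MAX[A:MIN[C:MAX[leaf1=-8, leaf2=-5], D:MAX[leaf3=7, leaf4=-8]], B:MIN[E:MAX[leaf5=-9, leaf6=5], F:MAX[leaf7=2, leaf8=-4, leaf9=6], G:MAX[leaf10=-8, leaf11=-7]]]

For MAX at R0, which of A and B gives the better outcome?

C (MAX): max(-8, -5) = -5
D (MAX): max(7, -8) = 7
A (MIN): min(-5, 7) = -5
E (MAX): max(-9, 5) = 5
F (MAX): max(2, -4, 6) = 6
G (MAX): max(-8, -7) = -7
B (MIN): min(5, 6, -7) = -7
MAX prefers the higher value; A=-5, B=-7. A is better since -5 > -7.

A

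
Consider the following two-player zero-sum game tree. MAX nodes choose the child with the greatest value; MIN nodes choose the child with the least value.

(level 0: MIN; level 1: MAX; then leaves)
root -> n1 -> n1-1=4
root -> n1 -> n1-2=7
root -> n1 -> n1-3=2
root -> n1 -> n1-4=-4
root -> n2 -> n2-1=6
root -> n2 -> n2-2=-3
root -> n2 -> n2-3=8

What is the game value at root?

7

n1 (MAX): max(4, 7, 2, -4) = 7
n2 (MAX): max(6, -3, 8) = 8
root (MIN): min(7, 8) = 7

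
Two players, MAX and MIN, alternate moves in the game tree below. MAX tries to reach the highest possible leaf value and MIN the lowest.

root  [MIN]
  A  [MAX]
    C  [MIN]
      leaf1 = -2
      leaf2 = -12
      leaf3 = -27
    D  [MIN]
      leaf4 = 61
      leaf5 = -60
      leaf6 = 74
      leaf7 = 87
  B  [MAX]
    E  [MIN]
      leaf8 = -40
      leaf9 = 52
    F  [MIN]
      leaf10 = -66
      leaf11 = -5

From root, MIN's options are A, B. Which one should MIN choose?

C (MIN): min(-2, -12, -27) = -27
D (MIN): min(61, -60, 74, 87) = -60
A (MAX): max(-27, -60) = -27
E (MIN): min(-40, 52) = -40
F (MIN): min(-66, -5) = -66
B (MAX): max(-40, -66) = -40
root (MIN): min(-27, -40) = -40
MIN at root wants the lowest of {A=-27, B=-40}, so chooses B.

B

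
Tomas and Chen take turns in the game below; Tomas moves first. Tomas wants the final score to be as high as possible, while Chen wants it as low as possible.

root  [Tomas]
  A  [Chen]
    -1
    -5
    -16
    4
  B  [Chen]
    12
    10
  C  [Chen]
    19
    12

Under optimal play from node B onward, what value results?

B (Chen): min(12, 10) = 10

10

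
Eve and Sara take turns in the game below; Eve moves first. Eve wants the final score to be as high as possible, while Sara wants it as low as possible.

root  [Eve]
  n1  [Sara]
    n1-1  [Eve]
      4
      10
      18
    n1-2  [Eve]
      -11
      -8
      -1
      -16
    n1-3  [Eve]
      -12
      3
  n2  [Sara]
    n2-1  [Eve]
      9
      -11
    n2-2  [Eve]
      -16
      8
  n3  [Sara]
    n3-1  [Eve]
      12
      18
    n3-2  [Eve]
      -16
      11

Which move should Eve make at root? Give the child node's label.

n3

n1-1 (Eve): max(4, 10, 18) = 18
n1-2 (Eve): max(-11, -8, -1, -16) = -1
n1-3 (Eve): max(-12, 3) = 3
n1 (Sara): min(18, -1, 3) = -1
n2-1 (Eve): max(9, -11) = 9
n2-2 (Eve): max(-16, 8) = 8
n2 (Sara): min(9, 8) = 8
n3-1 (Eve): max(12, 18) = 18
n3-2 (Eve): max(-16, 11) = 11
n3 (Sara): min(18, 11) = 11
root (Eve): max(-1, 8, 11) = 11
Eve at root wants the highest of {n1=-1, n2=8, n3=11}, so chooses n3.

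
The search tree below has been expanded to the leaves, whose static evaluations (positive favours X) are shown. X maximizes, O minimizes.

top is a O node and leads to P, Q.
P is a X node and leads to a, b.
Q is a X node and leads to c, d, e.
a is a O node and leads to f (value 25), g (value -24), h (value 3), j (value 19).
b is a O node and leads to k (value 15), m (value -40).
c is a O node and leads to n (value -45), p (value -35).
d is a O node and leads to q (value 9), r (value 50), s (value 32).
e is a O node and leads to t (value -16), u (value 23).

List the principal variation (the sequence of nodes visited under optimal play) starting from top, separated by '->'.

a (O): min(25, -24, 3, 19) = -24
b (O): min(15, -40) = -40
P (X): max(-24, -40) = -24
c (O): min(-45, -35) = -45
d (O): min(9, 50, 32) = 9
e (O): min(-16, 23) = -16
Q (X): max(-45, 9, -16) = 9
top (O): min(-24, 9) = -24
At top, O picks P (lowest: -24).
At P, X picks a (highest: -24).
At a, O picks g (lowest: -24).
Terminal value -24.

top -> P -> a -> g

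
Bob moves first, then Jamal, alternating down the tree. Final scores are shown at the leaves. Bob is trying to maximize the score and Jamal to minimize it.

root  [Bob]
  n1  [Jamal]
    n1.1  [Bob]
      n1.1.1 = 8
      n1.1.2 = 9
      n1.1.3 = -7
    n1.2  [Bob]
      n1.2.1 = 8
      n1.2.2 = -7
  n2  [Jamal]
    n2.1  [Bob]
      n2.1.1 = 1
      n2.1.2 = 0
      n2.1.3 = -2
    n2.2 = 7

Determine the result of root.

8

n1.1 (Bob): max(8, 9, -7) = 9
n1.2 (Bob): max(8, -7) = 8
n1 (Jamal): min(9, 8) = 8
n2.1 (Bob): max(1, 0, -2) = 1
n2 (Jamal): min(1, 7) = 1
root (Bob): max(8, 1) = 8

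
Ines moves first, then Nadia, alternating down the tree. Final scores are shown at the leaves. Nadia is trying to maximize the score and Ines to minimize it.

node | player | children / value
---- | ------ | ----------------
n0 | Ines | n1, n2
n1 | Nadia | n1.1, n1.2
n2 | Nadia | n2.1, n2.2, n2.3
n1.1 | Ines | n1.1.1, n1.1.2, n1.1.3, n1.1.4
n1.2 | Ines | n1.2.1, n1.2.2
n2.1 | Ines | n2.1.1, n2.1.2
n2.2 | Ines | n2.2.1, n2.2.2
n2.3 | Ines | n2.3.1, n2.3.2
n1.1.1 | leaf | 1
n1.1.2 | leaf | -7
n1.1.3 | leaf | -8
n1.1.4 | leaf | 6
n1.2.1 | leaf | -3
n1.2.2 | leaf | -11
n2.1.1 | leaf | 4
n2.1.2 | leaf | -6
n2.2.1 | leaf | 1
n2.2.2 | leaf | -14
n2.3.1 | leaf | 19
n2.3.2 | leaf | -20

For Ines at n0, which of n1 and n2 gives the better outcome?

n1.1 (Ines): min(1, -7, -8, 6) = -8
n1.2 (Ines): min(-3, -11) = -11
n1 (Nadia): max(-8, -11) = -8
n2.1 (Ines): min(4, -6) = -6
n2.2 (Ines): min(1, -14) = -14
n2.3 (Ines): min(19, -20) = -20
n2 (Nadia): max(-6, -14, -20) = -6
Ines prefers the lower value; n1=-8, n2=-6. n1 is better since -8 < -6.

n1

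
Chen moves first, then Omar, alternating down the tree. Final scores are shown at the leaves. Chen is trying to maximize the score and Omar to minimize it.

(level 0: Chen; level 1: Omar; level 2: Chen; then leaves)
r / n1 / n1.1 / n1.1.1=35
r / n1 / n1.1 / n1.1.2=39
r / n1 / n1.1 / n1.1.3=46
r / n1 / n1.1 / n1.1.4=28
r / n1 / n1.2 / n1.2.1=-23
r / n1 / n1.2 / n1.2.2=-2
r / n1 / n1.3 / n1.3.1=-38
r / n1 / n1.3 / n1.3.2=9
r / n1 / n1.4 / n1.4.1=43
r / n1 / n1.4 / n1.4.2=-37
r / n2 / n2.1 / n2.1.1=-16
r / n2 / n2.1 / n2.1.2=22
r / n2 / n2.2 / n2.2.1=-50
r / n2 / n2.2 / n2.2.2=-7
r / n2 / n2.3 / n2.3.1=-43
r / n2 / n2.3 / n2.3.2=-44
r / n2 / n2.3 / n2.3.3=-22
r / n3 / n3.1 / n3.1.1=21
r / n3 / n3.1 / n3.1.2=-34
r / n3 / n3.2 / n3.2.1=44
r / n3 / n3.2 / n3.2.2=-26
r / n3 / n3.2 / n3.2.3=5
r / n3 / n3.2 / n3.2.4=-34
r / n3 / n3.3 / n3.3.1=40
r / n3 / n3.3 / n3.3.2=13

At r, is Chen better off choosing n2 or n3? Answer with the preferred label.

n3

n2.1 (Chen): max(-16, 22) = 22
n2.2 (Chen): max(-50, -7) = -7
n2.3 (Chen): max(-43, -44, -22) = -22
n2 (Omar): min(22, -7, -22) = -22
n3.1 (Chen): max(21, -34) = 21
n3.2 (Chen): max(44, -26, 5, -34) = 44
n3.3 (Chen): max(40, 13) = 40
n3 (Omar): min(21, 44, 40) = 21
Chen prefers the higher value; n2=-22, n3=21. n3 is better since 21 > -22.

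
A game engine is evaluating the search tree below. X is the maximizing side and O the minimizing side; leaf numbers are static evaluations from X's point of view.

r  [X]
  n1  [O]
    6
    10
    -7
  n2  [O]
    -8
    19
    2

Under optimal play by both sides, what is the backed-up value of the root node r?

n1 (O): min(6, 10, -7) = -7
n2 (O): min(-8, 19, 2) = -8
r (X): max(-7, -8) = -7

-7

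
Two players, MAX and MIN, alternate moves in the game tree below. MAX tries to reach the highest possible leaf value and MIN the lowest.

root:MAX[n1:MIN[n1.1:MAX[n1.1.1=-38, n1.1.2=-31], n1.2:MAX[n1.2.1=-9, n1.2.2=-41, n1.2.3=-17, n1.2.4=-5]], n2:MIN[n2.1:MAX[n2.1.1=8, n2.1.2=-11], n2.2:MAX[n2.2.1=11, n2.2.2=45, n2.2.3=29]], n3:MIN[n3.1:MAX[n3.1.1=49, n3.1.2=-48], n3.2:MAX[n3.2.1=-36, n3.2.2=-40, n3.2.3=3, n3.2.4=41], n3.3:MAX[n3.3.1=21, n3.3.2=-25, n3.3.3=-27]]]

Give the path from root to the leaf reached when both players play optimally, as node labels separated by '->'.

root -> n3 -> n3.3 -> n3.3.1

n1.1 (MAX): max(-38, -31) = -31
n1.2 (MAX): max(-9, -41, -17, -5) = -5
n1 (MIN): min(-31, -5) = -31
n2.1 (MAX): max(8, -11) = 8
n2.2 (MAX): max(11, 45, 29) = 45
n2 (MIN): min(8, 45) = 8
n3.1 (MAX): max(49, -48) = 49
n3.2 (MAX): max(-36, -40, 3, 41) = 41
n3.3 (MAX): max(21, -25, -27) = 21
n3 (MIN): min(49, 41, 21) = 21
root (MAX): max(-31, 8, 21) = 21
At root, MAX picks n3 (highest: 21).
At n3, MIN picks n3.3 (lowest: 21).
At n3.3, MAX picks n3.3.1 (highest: 21).
Terminal value 21.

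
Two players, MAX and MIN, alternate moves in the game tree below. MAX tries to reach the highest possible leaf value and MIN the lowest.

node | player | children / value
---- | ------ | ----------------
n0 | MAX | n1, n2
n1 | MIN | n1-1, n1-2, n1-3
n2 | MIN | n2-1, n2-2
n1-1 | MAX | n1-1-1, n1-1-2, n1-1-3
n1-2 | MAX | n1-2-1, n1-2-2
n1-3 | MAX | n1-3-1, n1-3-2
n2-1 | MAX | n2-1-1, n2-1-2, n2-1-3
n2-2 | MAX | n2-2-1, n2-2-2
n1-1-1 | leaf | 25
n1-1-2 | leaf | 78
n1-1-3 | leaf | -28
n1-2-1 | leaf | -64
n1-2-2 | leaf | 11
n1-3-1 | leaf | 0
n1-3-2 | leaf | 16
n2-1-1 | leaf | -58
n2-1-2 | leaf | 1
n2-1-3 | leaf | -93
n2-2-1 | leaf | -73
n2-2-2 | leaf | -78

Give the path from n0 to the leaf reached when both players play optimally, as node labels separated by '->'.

n1-1 (MAX): max(25, 78, -28) = 78
n1-2 (MAX): max(-64, 11) = 11
n1-3 (MAX): max(0, 16) = 16
n1 (MIN): min(78, 11, 16) = 11
n2-1 (MAX): max(-58, 1, -93) = 1
n2-2 (MAX): max(-73, -78) = -73
n2 (MIN): min(1, -73) = -73
n0 (MAX): max(11, -73) = 11
At n0, MAX picks n1 (highest: 11).
At n1, MIN picks n1-2 (lowest: 11).
At n1-2, MAX picks n1-2-2 (highest: 11).
Terminal value 11.

n0 -> n1 -> n1-2 -> n1-2-2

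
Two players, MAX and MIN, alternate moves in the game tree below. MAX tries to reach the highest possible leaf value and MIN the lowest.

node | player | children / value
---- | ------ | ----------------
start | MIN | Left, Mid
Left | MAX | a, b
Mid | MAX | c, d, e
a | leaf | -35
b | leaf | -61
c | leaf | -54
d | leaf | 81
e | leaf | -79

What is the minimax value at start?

-35

Left (MAX): max(-35, -61) = -35
Mid (MAX): max(-54, 81, -79) = 81
start (MIN): min(-35, 81) = -35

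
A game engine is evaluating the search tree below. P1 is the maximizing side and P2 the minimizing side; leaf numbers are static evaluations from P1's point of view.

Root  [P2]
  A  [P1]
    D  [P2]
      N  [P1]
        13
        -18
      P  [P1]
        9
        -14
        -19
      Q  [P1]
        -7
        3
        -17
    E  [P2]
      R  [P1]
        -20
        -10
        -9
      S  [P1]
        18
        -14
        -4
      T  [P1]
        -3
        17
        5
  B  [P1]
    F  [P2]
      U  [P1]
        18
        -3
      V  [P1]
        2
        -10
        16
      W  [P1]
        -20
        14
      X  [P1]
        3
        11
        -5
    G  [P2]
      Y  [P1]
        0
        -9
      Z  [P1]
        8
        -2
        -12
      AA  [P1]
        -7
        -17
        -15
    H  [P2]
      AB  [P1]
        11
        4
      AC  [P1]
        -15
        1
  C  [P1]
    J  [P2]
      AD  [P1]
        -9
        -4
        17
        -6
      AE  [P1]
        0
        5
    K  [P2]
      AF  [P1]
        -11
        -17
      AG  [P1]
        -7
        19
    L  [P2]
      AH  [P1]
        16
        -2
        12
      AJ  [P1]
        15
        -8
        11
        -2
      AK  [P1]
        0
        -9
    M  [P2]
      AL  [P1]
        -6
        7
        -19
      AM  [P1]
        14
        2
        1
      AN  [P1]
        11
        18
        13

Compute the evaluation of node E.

-9

R (P1): max(-20, -10, -9) = -9
S (P1): max(18, -14, -4) = 18
T (P1): max(-3, 17, 5) = 17
E (P2): min(-9, 18, 17) = -9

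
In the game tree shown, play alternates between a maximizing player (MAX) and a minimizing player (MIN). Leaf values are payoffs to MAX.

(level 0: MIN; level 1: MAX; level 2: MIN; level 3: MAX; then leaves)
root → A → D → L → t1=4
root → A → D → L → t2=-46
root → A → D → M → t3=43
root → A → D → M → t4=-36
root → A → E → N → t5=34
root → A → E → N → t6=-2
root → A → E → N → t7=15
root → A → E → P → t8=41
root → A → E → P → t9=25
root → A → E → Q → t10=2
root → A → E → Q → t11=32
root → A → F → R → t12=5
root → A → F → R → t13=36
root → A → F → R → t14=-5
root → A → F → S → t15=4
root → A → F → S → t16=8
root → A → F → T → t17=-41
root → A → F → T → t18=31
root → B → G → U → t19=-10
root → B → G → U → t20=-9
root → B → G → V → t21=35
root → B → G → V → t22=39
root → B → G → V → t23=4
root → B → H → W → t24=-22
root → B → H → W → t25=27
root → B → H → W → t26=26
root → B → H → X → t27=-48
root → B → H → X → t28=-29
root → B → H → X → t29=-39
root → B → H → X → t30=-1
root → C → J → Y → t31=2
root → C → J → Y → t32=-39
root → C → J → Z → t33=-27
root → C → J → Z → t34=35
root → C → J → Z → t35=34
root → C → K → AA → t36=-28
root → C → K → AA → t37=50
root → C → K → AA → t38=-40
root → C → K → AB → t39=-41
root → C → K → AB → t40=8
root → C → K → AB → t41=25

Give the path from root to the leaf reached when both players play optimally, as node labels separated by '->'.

L (MAX): max(4, -46) = 4
M (MAX): max(43, -36) = 43
D (MIN): min(4, 43) = 4
N (MAX): max(34, -2, 15) = 34
P (MAX): max(41, 25) = 41
Q (MAX): max(2, 32) = 32
E (MIN): min(34, 41, 32) = 32
R (MAX): max(5, 36, -5) = 36
S (MAX): max(4, 8) = 8
T (MAX): max(-41, 31) = 31
F (MIN): min(36, 8, 31) = 8
A (MAX): max(4, 32, 8) = 32
U (MAX): max(-10, -9) = -9
V (MAX): max(35, 39, 4) = 39
G (MIN): min(-9, 39) = -9
W (MAX): max(-22, 27, 26) = 27
X (MAX): max(-48, -29, -39, -1) = -1
H (MIN): min(27, -1) = -1
B (MAX): max(-9, -1) = -1
Y (MAX): max(2, -39) = 2
Z (MAX): max(-27, 35, 34) = 35
J (MIN): min(2, 35) = 2
AA (MAX): max(-28, 50, -40) = 50
AB (MAX): max(-41, 8, 25) = 25
K (MIN): min(50, 25) = 25
C (MAX): max(2, 25) = 25
root (MIN): min(32, -1, 25) = -1
At root, MIN picks B (lowest: -1).
At B, MAX picks H (highest: -1).
At H, MIN picks X (lowest: -1).
At X, MAX picks t30 (highest: -1).
Terminal value -1.

root -> B -> H -> X -> t30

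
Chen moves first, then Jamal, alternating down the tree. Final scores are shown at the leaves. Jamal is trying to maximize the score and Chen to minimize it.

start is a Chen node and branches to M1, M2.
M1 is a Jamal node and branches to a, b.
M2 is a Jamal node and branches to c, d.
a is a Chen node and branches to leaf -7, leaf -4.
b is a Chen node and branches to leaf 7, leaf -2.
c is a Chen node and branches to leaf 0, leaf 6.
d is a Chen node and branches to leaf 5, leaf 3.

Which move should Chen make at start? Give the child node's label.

a (Chen): min(-7, -4) = -7
b (Chen): min(7, -2) = -2
M1 (Jamal): max(-7, -2) = -2
c (Chen): min(0, 6) = 0
d (Chen): min(5, 3) = 3
M2 (Jamal): max(0, 3) = 3
start (Chen): min(-2, 3) = -2
Chen at start wants the lowest of {M1=-2, M2=3}, so chooses M1.

M1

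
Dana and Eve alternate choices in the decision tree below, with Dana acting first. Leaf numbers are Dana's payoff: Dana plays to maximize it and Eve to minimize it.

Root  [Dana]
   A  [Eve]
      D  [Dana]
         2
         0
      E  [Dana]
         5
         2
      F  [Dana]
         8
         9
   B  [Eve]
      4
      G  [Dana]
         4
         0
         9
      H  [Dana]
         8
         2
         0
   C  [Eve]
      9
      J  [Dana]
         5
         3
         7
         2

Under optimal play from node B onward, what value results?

4

G (Dana): max(4, 0, 9) = 9
H (Dana): max(8, 2, 0) = 8
B (Eve): min(4, 9, 8) = 4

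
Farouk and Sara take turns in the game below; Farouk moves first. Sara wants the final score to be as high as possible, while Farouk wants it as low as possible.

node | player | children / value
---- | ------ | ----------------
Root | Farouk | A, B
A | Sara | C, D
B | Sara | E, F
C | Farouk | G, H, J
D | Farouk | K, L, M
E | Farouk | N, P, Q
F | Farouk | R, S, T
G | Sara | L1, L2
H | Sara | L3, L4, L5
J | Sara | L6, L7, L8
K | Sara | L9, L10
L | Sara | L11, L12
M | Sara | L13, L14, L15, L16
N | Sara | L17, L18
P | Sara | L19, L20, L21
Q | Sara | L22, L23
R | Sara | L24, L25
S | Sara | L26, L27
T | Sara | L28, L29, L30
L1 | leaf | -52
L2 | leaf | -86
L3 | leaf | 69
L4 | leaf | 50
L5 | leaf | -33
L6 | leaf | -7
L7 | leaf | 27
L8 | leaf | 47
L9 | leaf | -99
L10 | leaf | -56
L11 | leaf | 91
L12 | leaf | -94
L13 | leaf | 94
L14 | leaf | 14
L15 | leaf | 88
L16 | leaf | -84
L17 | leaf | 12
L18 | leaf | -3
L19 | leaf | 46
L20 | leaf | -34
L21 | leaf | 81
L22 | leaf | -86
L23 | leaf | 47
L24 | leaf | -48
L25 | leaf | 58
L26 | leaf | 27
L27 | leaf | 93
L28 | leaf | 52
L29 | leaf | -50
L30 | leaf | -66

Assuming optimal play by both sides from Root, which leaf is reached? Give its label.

L1

G (Sara): max(-52, -86) = -52
H (Sara): max(69, 50, -33) = 69
J (Sara): max(-7, 27, 47) = 47
C (Farouk): min(-52, 69, 47) = -52
K (Sara): max(-99, -56) = -56
L (Sara): max(91, -94) = 91
M (Sara): max(94, 14, 88, -84) = 94
D (Farouk): min(-56, 91, 94) = -56
A (Sara): max(-52, -56) = -52
N (Sara): max(12, -3) = 12
P (Sara): max(46, -34, 81) = 81
Q (Sara): max(-86, 47) = 47
E (Farouk): min(12, 81, 47) = 12
R (Sara): max(-48, 58) = 58
S (Sara): max(27, 93) = 93
T (Sara): max(52, -50, -66) = 52
F (Farouk): min(58, 93, 52) = 52
B (Sara): max(12, 52) = 52
Root (Farouk): min(-52, 52) = -52
At Root, Farouk picks A (lowest: -52).
At A, Sara picks C (highest: -52).
At C, Farouk picks G (lowest: -52).
At G, Sara picks L1 (highest: -52).
Terminal value -52.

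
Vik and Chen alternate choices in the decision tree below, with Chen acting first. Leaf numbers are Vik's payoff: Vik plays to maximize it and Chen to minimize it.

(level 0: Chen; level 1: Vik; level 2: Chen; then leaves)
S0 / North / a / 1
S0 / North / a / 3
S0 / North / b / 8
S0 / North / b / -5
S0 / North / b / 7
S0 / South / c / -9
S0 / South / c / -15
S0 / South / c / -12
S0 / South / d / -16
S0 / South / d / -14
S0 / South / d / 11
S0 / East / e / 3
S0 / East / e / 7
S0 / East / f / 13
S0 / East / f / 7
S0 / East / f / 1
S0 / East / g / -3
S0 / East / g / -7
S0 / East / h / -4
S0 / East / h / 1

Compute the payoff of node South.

-15

c (Chen): min(-9, -15, -12) = -15
d (Chen): min(-16, -14, 11) = -16
South (Vik): max(-15, -16) = -15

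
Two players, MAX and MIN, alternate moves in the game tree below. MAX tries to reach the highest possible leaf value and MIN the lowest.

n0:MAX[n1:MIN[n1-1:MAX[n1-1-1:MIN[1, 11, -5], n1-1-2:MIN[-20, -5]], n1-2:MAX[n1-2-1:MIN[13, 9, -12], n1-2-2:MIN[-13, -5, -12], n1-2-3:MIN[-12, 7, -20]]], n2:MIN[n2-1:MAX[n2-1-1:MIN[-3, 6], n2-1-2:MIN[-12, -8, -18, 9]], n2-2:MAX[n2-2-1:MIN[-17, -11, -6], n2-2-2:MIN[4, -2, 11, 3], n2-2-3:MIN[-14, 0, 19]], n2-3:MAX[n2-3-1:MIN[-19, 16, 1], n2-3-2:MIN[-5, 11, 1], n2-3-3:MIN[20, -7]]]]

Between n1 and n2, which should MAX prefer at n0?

n1-1-1 (MIN): min(1, 11, -5) = -5
n1-1-2 (MIN): min(-20, -5) = -20
n1-1 (MAX): max(-5, -20) = -5
n1-2-1 (MIN): min(13, 9, -12) = -12
n1-2-2 (MIN): min(-13, -5, -12) = -13
n1-2-3 (MIN): min(-12, 7, -20) = -20
n1-2 (MAX): max(-12, -13, -20) = -12
n1 (MIN): min(-5, -12) = -12
n2-1-1 (MIN): min(-3, 6) = -3
n2-1-2 (MIN): min(-12, -8, -18, 9) = -18
n2-1 (MAX): max(-3, -18) = -3
n2-2-1 (MIN): min(-17, -11, -6) = -17
n2-2-2 (MIN): min(4, -2, 11, 3) = -2
n2-2-3 (MIN): min(-14, 0, 19) = -14
n2-2 (MAX): max(-17, -2, -14) = -2
n2-3-1 (MIN): min(-19, 16, 1) = -19
n2-3-2 (MIN): min(-5, 11, 1) = -5
n2-3-3 (MIN): min(20, -7) = -7
n2-3 (MAX): max(-19, -5, -7) = -5
n2 (MIN): min(-3, -2, -5) = -5
MAX prefers the higher value; n1=-12, n2=-5. n2 is better since -5 > -12.

n2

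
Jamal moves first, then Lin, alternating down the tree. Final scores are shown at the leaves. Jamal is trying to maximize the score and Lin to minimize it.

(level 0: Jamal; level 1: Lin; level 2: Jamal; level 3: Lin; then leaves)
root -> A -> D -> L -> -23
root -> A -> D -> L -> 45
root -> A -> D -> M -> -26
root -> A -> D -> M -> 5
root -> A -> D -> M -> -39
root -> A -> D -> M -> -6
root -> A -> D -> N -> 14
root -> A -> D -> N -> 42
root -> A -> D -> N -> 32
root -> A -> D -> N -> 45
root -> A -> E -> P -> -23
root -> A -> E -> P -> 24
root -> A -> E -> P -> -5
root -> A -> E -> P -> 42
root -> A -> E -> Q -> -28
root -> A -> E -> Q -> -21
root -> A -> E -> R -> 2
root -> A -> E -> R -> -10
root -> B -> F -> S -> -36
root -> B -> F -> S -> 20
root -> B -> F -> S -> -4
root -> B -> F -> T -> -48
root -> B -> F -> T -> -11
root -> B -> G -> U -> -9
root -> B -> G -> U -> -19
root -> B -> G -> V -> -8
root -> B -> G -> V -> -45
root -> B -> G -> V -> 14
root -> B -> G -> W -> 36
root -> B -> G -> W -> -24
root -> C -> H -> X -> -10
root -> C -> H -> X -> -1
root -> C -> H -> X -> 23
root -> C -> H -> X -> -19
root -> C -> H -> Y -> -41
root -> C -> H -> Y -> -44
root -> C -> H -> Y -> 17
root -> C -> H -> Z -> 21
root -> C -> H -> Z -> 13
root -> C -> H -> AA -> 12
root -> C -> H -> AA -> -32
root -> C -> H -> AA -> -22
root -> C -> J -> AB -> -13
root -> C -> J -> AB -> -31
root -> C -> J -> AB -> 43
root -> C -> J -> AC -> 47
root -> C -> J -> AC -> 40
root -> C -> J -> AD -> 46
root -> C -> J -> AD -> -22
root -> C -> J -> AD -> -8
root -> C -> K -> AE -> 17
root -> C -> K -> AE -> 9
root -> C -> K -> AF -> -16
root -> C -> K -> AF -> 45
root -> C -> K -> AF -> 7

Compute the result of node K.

9

AE (Lin): min(17, 9) = 9
AF (Lin): min(-16, 45, 7) = -16
K (Jamal): max(9, -16) = 9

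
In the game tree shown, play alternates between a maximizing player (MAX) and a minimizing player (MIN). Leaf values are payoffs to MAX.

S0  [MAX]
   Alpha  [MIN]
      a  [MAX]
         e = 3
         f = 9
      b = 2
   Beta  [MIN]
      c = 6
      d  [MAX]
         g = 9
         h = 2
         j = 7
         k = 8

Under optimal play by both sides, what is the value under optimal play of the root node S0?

a (MAX): max(3, 9) = 9
Alpha (MIN): min(9, 2) = 2
d (MAX): max(9, 2, 7, 8) = 9
Beta (MIN): min(6, 9) = 6
S0 (MAX): max(2, 6) = 6

6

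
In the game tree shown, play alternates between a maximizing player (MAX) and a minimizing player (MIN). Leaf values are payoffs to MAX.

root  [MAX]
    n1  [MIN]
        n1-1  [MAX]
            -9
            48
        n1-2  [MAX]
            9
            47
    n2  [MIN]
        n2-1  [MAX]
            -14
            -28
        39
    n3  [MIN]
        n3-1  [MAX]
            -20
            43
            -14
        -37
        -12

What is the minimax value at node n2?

-14

n2-1 (MAX): max(-14, -28) = -14
n2 (MIN): min(-14, 39) = -14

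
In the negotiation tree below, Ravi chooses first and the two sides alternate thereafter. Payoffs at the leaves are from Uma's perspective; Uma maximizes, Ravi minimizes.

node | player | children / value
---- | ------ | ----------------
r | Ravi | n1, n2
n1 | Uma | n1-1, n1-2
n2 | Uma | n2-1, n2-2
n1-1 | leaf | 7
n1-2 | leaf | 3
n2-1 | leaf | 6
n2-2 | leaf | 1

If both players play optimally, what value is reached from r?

n1 (Uma): max(7, 3) = 7
n2 (Uma): max(6, 1) = 6
r (Ravi): min(7, 6) = 6

6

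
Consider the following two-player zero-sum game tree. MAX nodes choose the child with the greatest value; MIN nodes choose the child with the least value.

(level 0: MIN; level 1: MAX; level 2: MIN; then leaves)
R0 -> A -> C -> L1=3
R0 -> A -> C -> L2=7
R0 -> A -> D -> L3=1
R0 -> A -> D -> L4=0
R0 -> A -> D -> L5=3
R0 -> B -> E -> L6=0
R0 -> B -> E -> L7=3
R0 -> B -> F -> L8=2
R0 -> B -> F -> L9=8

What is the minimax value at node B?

E (MIN): min(0, 3) = 0
F (MIN): min(2, 8) = 2
B (MAX): max(0, 2) = 2

2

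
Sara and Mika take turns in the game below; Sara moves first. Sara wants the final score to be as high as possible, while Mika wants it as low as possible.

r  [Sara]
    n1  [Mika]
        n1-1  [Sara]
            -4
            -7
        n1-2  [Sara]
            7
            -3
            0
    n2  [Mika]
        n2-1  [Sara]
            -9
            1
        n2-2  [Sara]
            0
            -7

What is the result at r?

0

n1-1 (Sara): max(-4, -7) = -4
n1-2 (Sara): max(7, -3, 0) = 7
n1 (Mika): min(-4, 7) = -4
n2-1 (Sara): max(-9, 1) = 1
n2-2 (Sara): max(0, -7) = 0
n2 (Mika): min(1, 0) = 0
r (Sara): max(-4, 0) = 0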